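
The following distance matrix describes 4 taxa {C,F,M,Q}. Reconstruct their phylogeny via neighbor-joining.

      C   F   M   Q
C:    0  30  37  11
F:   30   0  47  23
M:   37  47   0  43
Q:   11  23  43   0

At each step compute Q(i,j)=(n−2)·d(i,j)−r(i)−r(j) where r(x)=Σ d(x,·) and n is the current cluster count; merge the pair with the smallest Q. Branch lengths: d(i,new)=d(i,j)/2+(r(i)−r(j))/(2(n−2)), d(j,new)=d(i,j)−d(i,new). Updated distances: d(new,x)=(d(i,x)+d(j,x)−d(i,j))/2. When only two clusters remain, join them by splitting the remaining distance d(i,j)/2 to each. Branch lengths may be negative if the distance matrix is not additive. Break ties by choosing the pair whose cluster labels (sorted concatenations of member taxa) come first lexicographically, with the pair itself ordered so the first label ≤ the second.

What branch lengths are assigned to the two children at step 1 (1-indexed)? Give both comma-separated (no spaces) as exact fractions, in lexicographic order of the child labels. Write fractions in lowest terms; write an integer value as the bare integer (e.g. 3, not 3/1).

23/4,21/4

iteration 1: select C,Q (d=11, Q=-133); attach at lengths (23/4, 21/4); label the merged cluster CQ
  updated: d(CQ,F)=21, d(CQ,M)=69/2
iteration 2: select CQ,F (d=21, Q=-205/2); attach at lengths (17/4, 67/4); label the merged cluster CFQ
  updated: d(CFQ,M)=121/4
iteration 3: select CFQ,M (d=121/4); attach at lengths (121/8, 121/8); label the merged cluster CFMQ
final tree: (((C:23/4,Q:21/4):17/4,F:67/4):121/8,M:121/8)
total length: 249/4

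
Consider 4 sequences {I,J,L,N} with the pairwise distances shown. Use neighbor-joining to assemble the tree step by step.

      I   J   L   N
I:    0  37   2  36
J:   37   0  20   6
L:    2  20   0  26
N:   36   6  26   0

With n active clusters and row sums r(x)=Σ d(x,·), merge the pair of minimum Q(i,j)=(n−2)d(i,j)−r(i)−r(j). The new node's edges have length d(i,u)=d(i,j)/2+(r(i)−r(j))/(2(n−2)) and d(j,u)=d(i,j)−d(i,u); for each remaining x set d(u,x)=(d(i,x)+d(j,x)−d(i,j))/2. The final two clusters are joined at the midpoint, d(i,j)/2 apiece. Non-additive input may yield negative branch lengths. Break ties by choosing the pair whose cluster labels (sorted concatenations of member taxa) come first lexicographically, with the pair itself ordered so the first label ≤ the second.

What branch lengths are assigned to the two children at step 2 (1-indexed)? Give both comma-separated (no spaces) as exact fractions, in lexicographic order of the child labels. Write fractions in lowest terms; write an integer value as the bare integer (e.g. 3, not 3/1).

103/4,7/4

1. join I+L (d=2, Q=-119) ⇒ IL; edges |I|=31/4, |L|=-23/4
  updated: d(IL,J)=55/2, d(IL,N)=30
2. join IL+J (d=55/2, Q=-127/2) ⇒ IJL; edges |IL|=103/4, |J|=7/4
  updated: d(IJL,N)=17/4
3. join IJL+N (d=17/4) ⇒ IJLN; edges |IJL|=17/8, |N|=17/8
final tree: (((I:31/4,L:-23/4):103/4,J:7/4):17/8,N:17/8)
total length: 135/4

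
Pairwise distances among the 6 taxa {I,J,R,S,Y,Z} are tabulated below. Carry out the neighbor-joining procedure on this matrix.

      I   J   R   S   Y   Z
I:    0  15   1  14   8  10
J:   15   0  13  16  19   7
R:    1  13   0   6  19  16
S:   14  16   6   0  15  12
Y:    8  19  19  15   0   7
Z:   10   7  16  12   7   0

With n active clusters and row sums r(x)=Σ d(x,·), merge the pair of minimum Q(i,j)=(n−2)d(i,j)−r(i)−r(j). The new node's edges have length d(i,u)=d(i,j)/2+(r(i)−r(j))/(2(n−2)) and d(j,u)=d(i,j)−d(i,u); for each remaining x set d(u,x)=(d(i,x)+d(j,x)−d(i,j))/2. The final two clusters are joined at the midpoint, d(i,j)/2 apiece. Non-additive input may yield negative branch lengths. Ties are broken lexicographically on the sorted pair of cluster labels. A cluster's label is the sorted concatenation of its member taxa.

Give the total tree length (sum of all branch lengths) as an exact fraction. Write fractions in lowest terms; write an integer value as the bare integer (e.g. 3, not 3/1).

59/2

iteration 1: select I,R (d=1, Q=-99); attach at lengths (-3/8, 11/8); label the merged cluster IR
  updated: d(IR,J)=27/2, d(IR,S)=19/2, d(IR,Y)=13, d(IR,Z)=25/2
iteration 2: select J,Z (d=7, Q=-73); attach at lengths (19/3, 2/3); label the merged cluster JZ
  updated: d(IR,JZ)=19/2, d(JZ,S)=21/2, d(JZ,Y)=19/2
iteration 3: select IR,S (d=19/2, Q=-48); attach at lengths (4, 11/2); label the merged cluster IRS
  updated: d(IRS,JZ)=21/4, d(IRS,Y)=37/4
iteration 4: select IRS,JZ (d=21/4, Q=-24); attach at lengths (5/2, 11/4); label the merged cluster IJRSZ
  updated: d(IJRSZ,Y)=27/4
iteration 5: select IJRSZ,Y (d=27/4); attach at lengths (27/8, 27/8); label the merged cluster IJRSYZ
final tree: ((((I:-3/8,R:11/8):4,S:11/2):5/2,(J:19/3,Z:2/3):11/4):27/8,Y:27/8)
total length: 59/2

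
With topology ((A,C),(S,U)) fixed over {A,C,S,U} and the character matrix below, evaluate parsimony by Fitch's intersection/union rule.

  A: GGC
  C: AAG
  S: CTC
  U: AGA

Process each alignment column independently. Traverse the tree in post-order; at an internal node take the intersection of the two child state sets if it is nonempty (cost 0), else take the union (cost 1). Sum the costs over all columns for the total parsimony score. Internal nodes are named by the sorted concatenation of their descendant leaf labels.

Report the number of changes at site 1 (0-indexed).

AC@0: {G} ∪ {A} = {A,G} (union, +1)
SU@0: {C} ∪ {A} = {A,C} (union, +1)
ACSU@0: {A,G} ∩ {A,C} = {A} (intersection, +0)
AC@1: {G} ∪ {A} = {A,G} (union, +1)
SU@1: {T} ∪ {G} = {G,T} (union, +1)
ACSU@1: {A,G} ∩ {G,T} = {G} (intersection, +0)
AC@2: {C} ∪ {G} = {C,G} (union, +1)
SU@2: {C} ∪ {A} = {A,C} (union, +1)
ACSU@2: {C,G} ∩ {A,C} = {C} (intersection, +0)
per-site changes: [2, 2, 2]; total = 6

2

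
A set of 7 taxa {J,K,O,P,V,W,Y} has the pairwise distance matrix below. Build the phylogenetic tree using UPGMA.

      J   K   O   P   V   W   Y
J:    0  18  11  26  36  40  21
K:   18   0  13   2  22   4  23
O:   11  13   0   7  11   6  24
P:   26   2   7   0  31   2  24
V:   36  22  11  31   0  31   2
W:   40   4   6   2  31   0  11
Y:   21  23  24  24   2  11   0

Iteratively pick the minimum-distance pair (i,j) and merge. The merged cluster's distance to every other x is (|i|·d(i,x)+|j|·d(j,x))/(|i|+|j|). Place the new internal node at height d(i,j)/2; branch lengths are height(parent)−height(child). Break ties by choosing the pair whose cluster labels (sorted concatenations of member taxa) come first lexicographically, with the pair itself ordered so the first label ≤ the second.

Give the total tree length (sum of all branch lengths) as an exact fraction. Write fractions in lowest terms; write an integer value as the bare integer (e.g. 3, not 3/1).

iteration 1: select K,P (d=2); attach at lengths (1, 1); label the merged cluster KP
  updated: d(J,KP)=22, d(KP,O)=10, d(KP,V)=53/2, d(KP,W)=3, d(KP,Y)=47/2
iteration 2: select V,Y (d=2); attach at lengths (1, 1); label the merged cluster VY
  updated: d(J,VY)=57/2, d(KP,VY)=25, d(O,VY)=35/2, d(VY,W)=21
iteration 3: select KP,W (d=3); attach at lengths (1/2, 3/2); label the merged cluster KPW
  updated: d(J,KPW)=28, d(KPW,O)=26/3, d(KPW,VY)=71/3
iteration 4: select KPW,O (d=26/3); attach at lengths (17/6, 13/3); label the merged cluster KOPW
  updated: d(J,KOPW)=95/4, d(KOPW,VY)=177/8
iteration 5: select KOPW,VY (d=177/8); attach at lengths (323/48, 161/16); label the merged cluster KOPVWY
  updated: d(J,KOPVWY)=76/3
iteration 6: select J,KOPVWY (d=76/3); attach at lengths (38/3, 77/48); label the merged cluster JKOPVWY
final tree: (J:38/3,((((K:1,P:1):1/2,W:3/2):17/6,O:13/3):323/48,(V:1,Y:1):161/16):77/48)
total length: 2123/48

2123/48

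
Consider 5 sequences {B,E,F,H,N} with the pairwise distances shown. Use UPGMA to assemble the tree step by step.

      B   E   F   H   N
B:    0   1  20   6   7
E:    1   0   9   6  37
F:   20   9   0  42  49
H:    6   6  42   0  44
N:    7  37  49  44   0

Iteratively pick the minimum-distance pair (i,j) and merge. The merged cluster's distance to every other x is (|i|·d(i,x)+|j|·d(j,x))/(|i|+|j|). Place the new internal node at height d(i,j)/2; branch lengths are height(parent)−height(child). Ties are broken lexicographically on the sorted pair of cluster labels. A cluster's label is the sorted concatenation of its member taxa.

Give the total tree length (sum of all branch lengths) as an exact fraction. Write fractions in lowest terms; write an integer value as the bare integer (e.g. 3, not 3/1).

1. join B+E (d=1) ⇒ BE; edges |B|=1/2, |E|=1/2
  updated: d(BE,F)=29/2, d(BE,H)=6, d(BE,N)=22
2. join BE+H (d=6) ⇒ BEH; edges |BE|=5/2, |H|=3
  updated: d(BEH,F)=71/3, d(BEH,N)=88/3
3. join BEH+F (d=71/3) ⇒ BEFH; edges |BEH|=53/6, |F|=71/6
  updated: d(BEFH,N)=137/4
4. join BEFH+N (d=137/4) ⇒ BEFHN; edges |BEFH|=127/24, |N|=137/8
final tree: ((((B:1/2,E:1/2):5/2,H:3):53/6,F:71/6):127/24,N:137/8)
total length: 595/12

595/12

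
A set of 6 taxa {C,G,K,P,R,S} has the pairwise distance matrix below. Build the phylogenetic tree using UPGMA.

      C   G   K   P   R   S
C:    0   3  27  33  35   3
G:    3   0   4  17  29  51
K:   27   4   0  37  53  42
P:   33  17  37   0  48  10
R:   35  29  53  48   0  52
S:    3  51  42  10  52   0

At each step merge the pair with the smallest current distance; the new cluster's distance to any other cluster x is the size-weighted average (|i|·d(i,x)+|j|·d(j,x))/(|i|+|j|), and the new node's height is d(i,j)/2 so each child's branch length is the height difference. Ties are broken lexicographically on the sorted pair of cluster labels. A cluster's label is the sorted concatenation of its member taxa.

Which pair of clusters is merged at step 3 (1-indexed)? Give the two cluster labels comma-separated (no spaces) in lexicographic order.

CG,K

iteration 1: select C,G (d=3); attach at lengths (3/2, 3/2); label the merged cluster CG
  updated: d(CG,K)=31/2, d(CG,P)=25, d(CG,R)=32, d(CG,S)=27
iteration 2: select P,S (d=10); attach at lengths (5, 5); label the merged cluster PS
  updated: d(CG,PS)=26, d(K,PS)=79/2, d(PS,R)=50
iteration 3: select CG,K (d=31/2); attach at lengths (25/4, 31/4); label the merged cluster CGK
  updated: d(CGK,PS)=61/2, d(CGK,R)=39
iteration 4: select CGK,PS (d=61/2); attach at lengths (15/2, 41/4); label the merged cluster CGKPS
  updated: d(CGKPS,R)=217/5
iteration 5: select CGKPS,R (d=217/5); attach at lengths (129/20, 217/10); label the merged cluster CGKPRS
final tree: ((((C:3/2,G:3/2):25/4,K:31/4):15/2,(P:5,S:5):41/4):129/20,R:217/10)
total length: 729/10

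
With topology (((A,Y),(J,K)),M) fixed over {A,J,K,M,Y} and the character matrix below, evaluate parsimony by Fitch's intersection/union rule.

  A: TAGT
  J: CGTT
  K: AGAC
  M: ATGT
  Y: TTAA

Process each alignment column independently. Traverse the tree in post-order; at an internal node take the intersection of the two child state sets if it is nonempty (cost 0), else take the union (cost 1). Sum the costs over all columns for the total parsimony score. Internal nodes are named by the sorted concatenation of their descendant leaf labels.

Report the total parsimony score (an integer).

9

site 0, node AY: A={T} ∩ Y={T} → {T} (+0)
site 0, node JK: J={C} ∪ K={A} → {A,C} (+1)
site 0, node AJKY: AY={T} ∪ JK={A,C} → {A,C,T} (+1)
site 0, node AJKMY: AJKY={A,C,T} ∩ M={A} → {A} (+0)
site 1, node AY: A={A} ∪ Y={T} → {A,T} (+1)
site 1, node JK: J={G} ∩ K={G} → {G} (+0)
site 1, node AJKY: AY={A,T} ∪ JK={G} → {A,G,T} (+1)
site 1, node AJKMY: AJKY={A,G,T} ∩ M={T} → {T} (+0)
site 2, node AY: A={G} ∪ Y={A} → {A,G} (+1)
site 2, node JK: J={T} ∪ K={A} → {A,T} (+1)
site 2, node AJKY: AY={A,G} ∩ JK={A,T} → {A} (+0)
site 2, node AJKMY: AJKY={A} ∪ M={G} → {A,G} (+1)
site 3, node AY: A={T} ∪ Y={A} → {A,T} (+1)
site 3, node JK: J={T} ∪ K={C} → {C,T} (+1)
site 3, node AJKY: AY={A,T} ∩ JK={C,T} → {T} (+0)
site 3, node AJKMY: AJKY={T} ∩ M={T} → {T} (+0)
per-site changes: [2, 2, 3, 2]; total = 9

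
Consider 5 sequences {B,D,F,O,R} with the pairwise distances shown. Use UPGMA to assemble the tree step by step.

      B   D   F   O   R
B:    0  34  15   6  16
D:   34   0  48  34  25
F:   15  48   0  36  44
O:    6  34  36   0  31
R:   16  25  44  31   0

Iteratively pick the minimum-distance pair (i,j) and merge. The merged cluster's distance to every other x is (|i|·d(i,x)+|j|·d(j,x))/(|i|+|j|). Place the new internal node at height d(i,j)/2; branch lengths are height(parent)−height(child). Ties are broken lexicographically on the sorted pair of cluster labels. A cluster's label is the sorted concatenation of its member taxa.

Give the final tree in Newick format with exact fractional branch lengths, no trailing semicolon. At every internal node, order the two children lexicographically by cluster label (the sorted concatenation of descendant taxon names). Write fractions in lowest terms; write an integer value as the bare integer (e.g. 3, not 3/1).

1. join B+O (d=6) ⇒ BO; edges |B|=3, |O|=3
  updated: d(BO,D)=34, d(BO,F)=51/2, d(BO,R)=47/2
2. join BO+R (d=47/2) ⇒ BOR; edges |BO|=35/4, |R|=47/4
  updated: d(BOR,D)=31, d(BOR,F)=95/3
3. join BOR+D (d=31) ⇒ BDOR; edges |BOR|=15/4, |D|=31/2
  updated: d(BDOR,F)=143/4
4. join BDOR+F (d=143/4) ⇒ BDFOR; edges |BDOR|=19/8, |F|=143/8
final tree: ((((B:3,O:3):35/4,R:47/4):15/4,D:31/2):19/8,F:143/8)
total length: 66

((((B:3,O:3):35/4,R:47/4):15/4,D:31/2):19/8,F:143/8)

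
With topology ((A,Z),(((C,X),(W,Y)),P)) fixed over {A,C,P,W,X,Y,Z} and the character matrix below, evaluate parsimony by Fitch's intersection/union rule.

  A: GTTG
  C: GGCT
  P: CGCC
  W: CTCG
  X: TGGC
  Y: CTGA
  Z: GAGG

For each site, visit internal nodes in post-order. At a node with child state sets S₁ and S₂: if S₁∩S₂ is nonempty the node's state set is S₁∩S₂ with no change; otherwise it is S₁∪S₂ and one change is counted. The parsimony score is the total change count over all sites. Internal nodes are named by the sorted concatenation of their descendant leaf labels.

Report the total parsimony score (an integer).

14

AZ@0: {G} ∩ {G} = {G} (intersection, +0)
CX@0: {G} ∪ {T} = {G,T} (union, +1)
WY@0: {C} ∩ {C} = {C} (intersection, +0)
CWXY@0: {G,T} ∪ {C} = {C,G,T} (union, +1)
CPWXY@0: {C,G,T} ∩ {C} = {C} (intersection, +0)
ACPWXYZ@0: {G} ∪ {C} = {C,G} (union, +1)
AZ@1: {T} ∪ {A} = {A,T} (union, +1)
CX@1: {G} ∩ {G} = {G} (intersection, +0)
WY@1: {T} ∩ {T} = {T} (intersection, +0)
CWXY@1: {G} ∪ {T} = {G,T} (union, +1)
CPWXY@1: {G,T} ∩ {G} = {G} (intersection, +0)
ACPWXYZ@1: {A,T} ∪ {G} = {A,G,T} (union, +1)
AZ@2: {T} ∪ {G} = {G,T} (union, +1)
CX@2: {C} ∪ {G} = {C,G} (union, +1)
WY@2: {C} ∪ {G} = {C,G} (union, +1)
CWXY@2: {C,G} ∩ {C,G} = {C,G} (intersection, +0)
CPWXY@2: {C,G} ∩ {C} = {C} (intersection, +0)
ACPWXYZ@2: {G,T} ∪ {C} = {C,G,T} (union, +1)
AZ@3: {G} ∩ {G} = {G} (intersection, +0)
CX@3: {T} ∪ {C} = {C,T} (union, +1)
WY@3: {G} ∪ {A} = {A,G} (union, +1)
CWXY@3: {C,T} ∪ {A,G} = {A,C,G,T} (union, +1)
CPWXY@3: {A,C,G,T} ∩ {C} = {C} (intersection, +0)
ACPWXYZ@3: {G} ∪ {C} = {C,G} (union, +1)
per-site changes: [3, 3, 4, 4]; total = 14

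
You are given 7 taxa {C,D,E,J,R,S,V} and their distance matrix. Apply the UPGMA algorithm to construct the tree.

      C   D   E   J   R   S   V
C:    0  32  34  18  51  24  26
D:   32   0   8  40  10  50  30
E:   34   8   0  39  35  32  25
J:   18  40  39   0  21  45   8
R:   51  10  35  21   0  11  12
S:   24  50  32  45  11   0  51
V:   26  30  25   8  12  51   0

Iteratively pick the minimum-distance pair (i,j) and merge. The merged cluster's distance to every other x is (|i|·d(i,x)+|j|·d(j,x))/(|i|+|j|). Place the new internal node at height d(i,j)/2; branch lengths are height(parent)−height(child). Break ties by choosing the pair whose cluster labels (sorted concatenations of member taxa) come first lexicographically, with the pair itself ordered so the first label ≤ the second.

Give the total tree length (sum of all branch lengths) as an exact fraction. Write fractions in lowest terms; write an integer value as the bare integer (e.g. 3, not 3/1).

step 1: merge (D,E) at d=8; branch lengths D→4, E→4; new cluster DE
  updated: d(C,DE)=33, d(DE,J)=79/2, d(DE,R)=45/2, d(DE,S)=41, d(DE,V)=55/2
step 2: merge (J,V) at d=8; branch lengths J→4, V→4; new cluster JV
  updated: d(C,JV)=22, d(DE,JV)=67/2, d(JV,R)=33/2, d(JV,S)=48
step 3: merge (R,S) at d=11; branch lengths R→11/2, S→11/2; new cluster RS
  updated: d(C,RS)=75/2, d(DE,RS)=127/4, d(JV,RS)=129/4
step 4: merge (C,JV) at d=22; branch lengths C→11, JV→7; new cluster CJV
  updated: d(CJV,DE)=100/3, d(CJV,RS)=34
step 5: merge (DE,RS) at d=127/4; branch lengths DE→95/8, RS→83/8; new cluster DERS
  updated: d(CJV,DERS)=101/3
step 6: merge (CJV,DERS) at d=101/3; branch lengths CJV→35/6, DERS→23/24; new cluster CDEJRSV
final tree: ((C:11,(J:4,V:4):7):35/6,((D:4,E:4):95/8,(R:11/2,S:11/2):83/8):23/24)
total length: 1777/24

1777/24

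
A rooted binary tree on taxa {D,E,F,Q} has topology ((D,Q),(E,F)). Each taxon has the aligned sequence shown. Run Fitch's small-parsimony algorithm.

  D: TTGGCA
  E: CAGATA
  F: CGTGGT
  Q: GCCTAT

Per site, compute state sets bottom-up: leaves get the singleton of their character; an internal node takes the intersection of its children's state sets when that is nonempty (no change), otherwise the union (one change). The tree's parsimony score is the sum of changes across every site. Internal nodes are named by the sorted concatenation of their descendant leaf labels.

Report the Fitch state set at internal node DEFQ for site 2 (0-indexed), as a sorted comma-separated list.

G

site 0, node DQ: D={T} ∪ Q={G} → {G,T} (+1)
site 0, node EF: E={C} ∩ F={C} → {C} (+0)
site 0, node DEFQ: DQ={G,T} ∪ EF={C} → {C,G,T} (+1)
site 1, node DQ: D={T} ∪ Q={C} → {C,T} (+1)
site 1, node EF: E={A} ∪ F={G} → {A,G} (+1)
site 1, node DEFQ: DQ={C,T} ∪ EF={A,G} → {A,C,G,T} (+1)
site 2, node DQ: D={G} ∪ Q={C} → {C,G} (+1)
site 2, node EF: E={G} ∪ F={T} → {G,T} (+1)
site 2, node DEFQ: DQ={C,G} ∩ EF={G,T} → {G} (+0)
site 3, node DQ: D={G} ∪ Q={T} → {G,T} (+1)
site 3, node EF: E={A} ∪ F={G} → {A,G} (+1)
site 3, node DEFQ: DQ={G,T} ∩ EF={A,G} → {G} (+0)
site 4, node DQ: D={C} ∪ Q={A} → {A,C} (+1)
site 4, node EF: E={T} ∪ F={G} → {G,T} (+1)
site 4, node DEFQ: DQ={A,C} ∪ EF={G,T} → {A,C,G,T} (+1)
site 5, node DQ: D={A} ∪ Q={T} → {A,T} (+1)
site 5, node EF: E={A} ∪ F={T} → {A,T} (+1)
site 5, node DEFQ: DQ={A,T} ∩ EF={A,T} → {A,T} (+0)
per-site changes: [2, 3, 2, 2, 3, 2]; total = 14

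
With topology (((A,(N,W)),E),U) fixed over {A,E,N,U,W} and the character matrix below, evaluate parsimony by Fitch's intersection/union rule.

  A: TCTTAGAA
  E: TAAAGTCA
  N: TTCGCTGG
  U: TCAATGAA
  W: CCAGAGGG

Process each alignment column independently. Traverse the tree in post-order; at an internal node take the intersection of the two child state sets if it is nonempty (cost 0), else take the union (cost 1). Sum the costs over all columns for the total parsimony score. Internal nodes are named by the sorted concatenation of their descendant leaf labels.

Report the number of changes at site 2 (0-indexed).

2

[col 0] NW: children N:{T}, W:{C} ∪→ {C,T}; cost 1
[col 0] ANW: children A:{T}, NW:{C,T} ∩→ {T}; cost 0
[col 0] AENW: children ANW:{T}, E:{T} ∩→ {T}; cost 0
[col 0] AENUW: children AENW:{T}, U:{T} ∩→ {T}; cost 0
[col 1] NW: children N:{T}, W:{C} ∪→ {C,T}; cost 1
[col 1] ANW: children A:{C}, NW:{C,T} ∩→ {C}; cost 0
[col 1] AENW: children ANW:{C}, E:{A} ∪→ {A,C}; cost 1
[col 1] AENUW: children AENW:{A,C}, U:{C} ∩→ {C}; cost 0
[col 2] NW: children N:{C}, W:{A} ∪→ {A,C}; cost 1
[col 2] ANW: children A:{T}, NW:{A,C} ∪→ {A,C,T}; cost 1
[col 2] AENW: children ANW:{A,C,T}, E:{A} ∩→ {A}; cost 0
[col 2] AENUW: children AENW:{A}, U:{A} ∩→ {A}; cost 0
[col 3] NW: children N:{G}, W:{G} ∩→ {G}; cost 0
[col 3] ANW: children A:{T}, NW:{G} ∪→ {G,T}; cost 1
[col 3] AENW: children ANW:{G,T}, E:{A} ∪→ {A,G,T}; cost 1
[col 3] AENUW: children AENW:{A,G,T}, U:{A} ∩→ {A}; cost 0
[col 4] NW: children N:{C}, W:{A} ∪→ {A,C}; cost 1
[col 4] ANW: children A:{A}, NW:{A,C} ∩→ {A}; cost 0
[col 4] AENW: children ANW:{A}, E:{G} ∪→ {A,G}; cost 1
[col 4] AENUW: children AENW:{A,G}, U:{T} ∪→ {A,G,T}; cost 1
[col 5] NW: children N:{T}, W:{G} ∪→ {G,T}; cost 1
[col 5] ANW: children A:{G}, NW:{G,T} ∩→ {G}; cost 0
[col 5] AENW: children ANW:{G}, E:{T} ∪→ {G,T}; cost 1
[col 5] AENUW: children AENW:{G,T}, U:{G} ∩→ {G}; cost 0
[col 6] NW: children N:{G}, W:{G} ∩→ {G}; cost 0
[col 6] ANW: children A:{A}, NW:{G} ∪→ {A,G}; cost 1
[col 6] AENW: children ANW:{A,G}, E:{C} ∪→ {A,C,G}; cost 1
[col 6] AENUW: children AENW:{A,C,G}, U:{A} ∩→ {A}; cost 0
[col 7] NW: children N:{G}, W:{G} ∩→ {G}; cost 0
[col 7] ANW: children A:{A}, NW:{G} ∪→ {A,G}; cost 1
[col 7] AENW: children ANW:{A,G}, E:{A} ∩→ {A}; cost 0
[col 7] AENUW: children AENW:{A}, U:{A} ∩→ {A}; cost 0
per-site changes: [1, 2, 2, 2, 3, 2, 2, 1]; total = 15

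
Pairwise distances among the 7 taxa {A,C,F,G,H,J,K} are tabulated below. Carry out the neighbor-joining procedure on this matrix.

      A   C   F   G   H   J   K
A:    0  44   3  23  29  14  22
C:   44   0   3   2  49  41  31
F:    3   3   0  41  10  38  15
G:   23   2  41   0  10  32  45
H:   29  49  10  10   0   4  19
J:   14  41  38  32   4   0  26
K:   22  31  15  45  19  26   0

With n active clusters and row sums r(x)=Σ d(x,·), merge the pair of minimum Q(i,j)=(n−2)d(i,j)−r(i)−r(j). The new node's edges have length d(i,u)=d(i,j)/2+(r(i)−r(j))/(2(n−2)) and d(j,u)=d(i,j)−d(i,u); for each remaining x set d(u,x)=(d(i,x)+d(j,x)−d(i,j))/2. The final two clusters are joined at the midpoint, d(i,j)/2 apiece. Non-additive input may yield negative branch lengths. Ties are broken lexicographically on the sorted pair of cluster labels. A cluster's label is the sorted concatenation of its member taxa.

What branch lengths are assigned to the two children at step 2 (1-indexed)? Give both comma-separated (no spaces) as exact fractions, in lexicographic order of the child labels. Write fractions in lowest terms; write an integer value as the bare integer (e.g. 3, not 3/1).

step 1: merge (C,G) at d=2, Q=-313; branch lengths C→27/10, G→-7/10; new cluster CG
  updated: d(A,CG)=65/2, d(CG,F)=21, d(CG,H)=57/2, d(CG,J)=71/2, d(CG,K)=37
step 2: merge (H,J) at d=4, Q=-192; branch lengths H→-11/8, J→43/8; new cluster HJ
  updated: d(A,HJ)=39/2, d(CG,HJ)=30, d(F,HJ)=22, d(HJ,K)=41/2
step 3: merge (A,F) at d=3, Q=-129; branch lengths A→25/6, F→-7/6; new cluster AF
  updated: d(AF,CG)=101/4, d(AF,HJ)=77/4, d(AF,K)=17
step 4: merge (AF,CG) at d=101/4, Q=-413/4; branch lengths AF→79/16, CG→325/16; new cluster ACFG
  updated: d(ACFG,HJ)=12, d(ACFG,K)=115/8
step 5: merge (ACFG,HJ) at d=12, Q=-375/8; branch lengths ACFG→47/16, HJ→145/16; new cluster ACFGHJ
  updated: d(ACFGHJ,K)=183/16
step 6: merge (ACFGHJ,K) at d=183/16; branch lengths ACFGHJ→183/32, K→183/32; new cluster ACFGHJK
final tree: ((((A:25/6,F:-7/6):79/16,(C:27/10,G:-7/10):325/16):47/16,(H:-11/8,J:43/8):145/16):183/32,K:183/32)
total length: 923/16

-11/8,43/8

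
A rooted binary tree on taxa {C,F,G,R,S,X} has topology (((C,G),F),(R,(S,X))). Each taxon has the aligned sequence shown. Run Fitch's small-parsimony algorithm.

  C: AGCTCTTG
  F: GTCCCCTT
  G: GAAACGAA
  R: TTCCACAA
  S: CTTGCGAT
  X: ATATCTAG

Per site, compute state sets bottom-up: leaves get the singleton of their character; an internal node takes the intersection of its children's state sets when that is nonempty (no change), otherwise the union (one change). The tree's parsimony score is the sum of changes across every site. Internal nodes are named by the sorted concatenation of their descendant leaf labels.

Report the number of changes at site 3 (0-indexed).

4

[col 0] CG: children C:{A}, G:{G} ∪→ {A,G}; cost 1
[col 0] CFG: children CG:{A,G}, F:{G} ∩→ {G}; cost 0
[col 0] SX: children S:{C}, X:{A} ∪→ {A,C}; cost 1
[col 0] RSX: children R:{T}, SX:{A,C} ∪→ {A,C,T}; cost 1
[col 0] CFGRSX: children CFG:{G}, RSX:{A,C,T} ∪→ {A,C,G,T}; cost 1
[col 1] CG: children C:{G}, G:{A} ∪→ {A,G}; cost 1
[col 1] CFG: children CG:{A,G}, F:{T} ∪→ {A,G,T}; cost 1
[col 1] SX: children S:{T}, X:{T} ∩→ {T}; cost 0
[col 1] RSX: children R:{T}, SX:{T} ∩→ {T}; cost 0
[col 1] CFGRSX: children CFG:{A,G,T}, RSX:{T} ∩→ {T}; cost 0
[col 2] CG: children C:{C}, G:{A} ∪→ {A,C}; cost 1
[col 2] CFG: children CG:{A,C}, F:{C} ∩→ {C}; cost 0
[col 2] SX: children S:{T}, X:{A} ∪→ {A,T}; cost 1
[col 2] RSX: children R:{C}, SX:{A,T} ∪→ {A,C,T}; cost 1
[col 2] CFGRSX: children CFG:{C}, RSX:{A,C,T} ∩→ {C}; cost 0
[col 3] CG: children C:{T}, G:{A} ∪→ {A,T}; cost 1
[col 3] CFG: children CG:{A,T}, F:{C} ∪→ {A,C,T}; cost 1
[col 3] SX: children S:{G}, X:{T} ∪→ {G,T}; cost 1
[col 3] RSX: children R:{C}, SX:{G,T} ∪→ {C,G,T}; cost 1
[col 3] CFGRSX: children CFG:{A,C,T}, RSX:{C,G,T} ∩→ {C,T}; cost 0
[col 4] CG: children C:{C}, G:{C} ∩→ {C}; cost 0
[col 4] CFG: children CG:{C}, F:{C} ∩→ {C}; cost 0
[col 4] SX: children S:{C}, X:{C} ∩→ {C}; cost 0
[col 4] RSX: children R:{A}, SX:{C} ∪→ {A,C}; cost 1
[col 4] CFGRSX: children CFG:{C}, RSX:{A,C} ∩→ {C}; cost 0
[col 5] CG: children C:{T}, G:{G} ∪→ {G,T}; cost 1
[col 5] CFG: children CG:{G,T}, F:{C} ∪→ {C,G,T}; cost 1
[col 5] SX: children S:{G}, X:{T} ∪→ {G,T}; cost 1
[col 5] RSX: children R:{C}, SX:{G,T} ∪→ {C,G,T}; cost 1
[col 5] CFGRSX: children CFG:{C,G,T}, RSX:{C,G,T} ∩→ {C,G,T}; cost 0
[col 6] CG: children C:{T}, G:{A} ∪→ {A,T}; cost 1
[col 6] CFG: children CG:{A,T}, F:{T} ∩→ {T}; cost 0
[col 6] SX: children S:{A}, X:{A} ∩→ {A}; cost 0
[col 6] RSX: children R:{A}, SX:{A} ∩→ {A}; cost 0
[col 6] CFGRSX: children CFG:{T}, RSX:{A} ∪→ {A,T}; cost 1
[col 7] CG: children C:{G}, G:{A} ∪→ {A,G}; cost 1
[col 7] CFG: children CG:{A,G}, F:{T} ∪→ {A,G,T}; cost 1
[col 7] SX: children S:{T}, X:{G} ∪→ {G,T}; cost 1
[col 7] RSX: children R:{A}, SX:{G,T} ∪→ {A,G,T}; cost 1
[col 7] CFGRSX: children CFG:{A,G,T}, RSX:{A,G,T} ∩→ {A,G,T}; cost 0
per-site changes: [4, 2, 3, 4, 1, 4, 2, 4]; total = 24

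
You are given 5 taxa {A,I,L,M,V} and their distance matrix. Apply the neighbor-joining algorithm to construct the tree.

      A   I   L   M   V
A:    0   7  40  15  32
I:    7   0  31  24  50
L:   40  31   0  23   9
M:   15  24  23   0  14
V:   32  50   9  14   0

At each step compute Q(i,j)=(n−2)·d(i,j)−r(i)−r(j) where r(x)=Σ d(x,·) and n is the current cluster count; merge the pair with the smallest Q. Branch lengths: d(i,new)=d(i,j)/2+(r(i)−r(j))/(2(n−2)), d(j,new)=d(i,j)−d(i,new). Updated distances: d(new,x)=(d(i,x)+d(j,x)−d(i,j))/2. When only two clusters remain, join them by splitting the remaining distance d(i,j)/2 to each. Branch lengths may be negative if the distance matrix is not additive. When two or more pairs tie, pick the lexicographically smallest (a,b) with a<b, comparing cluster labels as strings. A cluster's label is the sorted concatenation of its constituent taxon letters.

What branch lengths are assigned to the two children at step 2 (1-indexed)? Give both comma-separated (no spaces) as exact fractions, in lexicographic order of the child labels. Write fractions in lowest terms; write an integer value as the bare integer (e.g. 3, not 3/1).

iteration 1: select A,I (d=7, Q=-185); attach at lengths (1/2, 13/2); label the merged cluster AI
  updated: d(AI,L)=32, d(AI,M)=16, d(AI,V)=75/2
iteration 2: select AI,M (d=16, Q=-213/2); attach at lengths (129/8, -1/8); label the merged cluster AIM
  updated: d(AIM,L)=39/2, d(AIM,V)=71/4
iteration 3: select AIM,L (d=39/2, Q=-185/4); attach at lengths (113/8, 43/8); label the merged cluster AILM
  updated: d(AILM,V)=29/8
iteration 4: select AILM,V (d=29/8); attach at lengths (29/16, 29/16); label the merged cluster AILMV
final tree: ((((A:1/2,I:13/2):129/8,M:-1/8):113/8,L:43/8):29/16,V:29/16)
total length: 369/8

129/8,-1/8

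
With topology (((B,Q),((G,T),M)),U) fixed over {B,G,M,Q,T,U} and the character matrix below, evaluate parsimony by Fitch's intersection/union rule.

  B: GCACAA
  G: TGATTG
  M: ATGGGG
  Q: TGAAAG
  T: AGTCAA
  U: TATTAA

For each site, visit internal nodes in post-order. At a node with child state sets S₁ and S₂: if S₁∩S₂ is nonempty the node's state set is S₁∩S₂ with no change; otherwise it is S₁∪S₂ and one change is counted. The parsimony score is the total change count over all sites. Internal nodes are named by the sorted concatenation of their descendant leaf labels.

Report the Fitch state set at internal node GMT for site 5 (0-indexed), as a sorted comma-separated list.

site 0, node BQ: B={G} ∪ Q={T} → {G,T} (+1)
site 0, node GT: G={T} ∪ T={A} → {A,T} (+1)
site 0, node GMT: GT={A,T} ∩ M={A} → {A} (+0)
site 0, node BGMQT: BQ={G,T} ∪ GMT={A} → {A,G,T} (+1)
site 0, node BGMQTU: BGMQT={A,G,T} ∩ U={T} → {T} (+0)
site 1, node BQ: B={C} ∪ Q={G} → {C,G} (+1)
site 1, node GT: G={G} ∩ T={G} → {G} (+0)
site 1, node GMT: GT={G} ∪ M={T} → {G,T} (+1)
site 1, node BGMQT: BQ={C,G} ∩ GMT={G,T} → {G} (+0)
site 1, node BGMQTU: BGMQT={G} ∪ U={A} → {A,G} (+1)
site 2, node BQ: B={A} ∩ Q={A} → {A} (+0)
site 2, node GT: G={A} ∪ T={T} → {A,T} (+1)
site 2, node GMT: GT={A,T} ∪ M={G} → {A,G,T} (+1)
site 2, node BGMQT: BQ={A} ∩ GMT={A,G,T} → {A} (+0)
site 2, node BGMQTU: BGMQT={A} ∪ U={T} → {A,T} (+1)
site 3, node BQ: B={C} ∪ Q={A} → {A,C} (+1)
site 3, node GT: G={T} ∪ T={C} → {C,T} (+1)
site 3, node GMT: GT={C,T} ∪ M={G} → {C,G,T} (+1)
site 3, node BGMQT: BQ={A,C} ∩ GMT={C,G,T} → {C} (+0)
site 3, node BGMQTU: BGMQT={C} ∪ U={T} → {C,T} (+1)
site 4, node BQ: B={A} ∩ Q={A} → {A} (+0)
site 4, node GT: G={T} ∪ T={A} → {A,T} (+1)
site 4, node GMT: GT={A,T} ∪ M={G} → {A,G,T} (+1)
site 4, node BGMQT: BQ={A} ∩ GMT={A,G,T} → {A} (+0)
site 4, node BGMQTU: BGMQT={A} ∩ U={A} → {A} (+0)
site 5, node BQ: B={A} ∪ Q={G} → {A,G} (+1)
site 5, node GT: G={G} ∪ T={A} → {A,G} (+1)
site 5, node GMT: GT={A,G} ∩ M={G} → {G} (+0)
site 5, node BGMQT: BQ={A,G} ∩ GMT={G} → {G} (+0)
site 5, node BGMQTU: BGMQT={G} ∪ U={A} → {A,G} (+1)
per-site changes: [3, 3, 3, 4, 2, 3]; total = 18

G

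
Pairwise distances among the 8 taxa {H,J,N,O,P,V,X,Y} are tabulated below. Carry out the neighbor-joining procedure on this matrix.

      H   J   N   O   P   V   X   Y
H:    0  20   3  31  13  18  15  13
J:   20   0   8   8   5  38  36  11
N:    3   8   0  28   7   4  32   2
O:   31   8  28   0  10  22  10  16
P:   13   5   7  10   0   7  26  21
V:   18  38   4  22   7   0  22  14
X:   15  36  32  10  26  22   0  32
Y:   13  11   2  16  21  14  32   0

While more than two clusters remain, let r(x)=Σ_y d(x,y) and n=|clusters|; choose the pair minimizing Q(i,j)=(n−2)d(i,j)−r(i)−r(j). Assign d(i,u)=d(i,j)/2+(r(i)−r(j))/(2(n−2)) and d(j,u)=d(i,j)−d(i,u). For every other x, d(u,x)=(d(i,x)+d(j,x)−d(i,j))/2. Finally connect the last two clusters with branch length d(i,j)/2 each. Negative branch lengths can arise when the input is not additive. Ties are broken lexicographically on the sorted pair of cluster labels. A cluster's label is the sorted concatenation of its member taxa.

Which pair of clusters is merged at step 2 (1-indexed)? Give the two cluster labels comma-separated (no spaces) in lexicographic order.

step 1: merge (O,X) at d=10, Q=-238; branch lengths O→1, X→9; new cluster OX
  updated: d(H,OX)=18, d(J,OX)=17, d(N,OX)=25, d(OX,P)=13, d(OX,V)=17, d(OX,Y)=19
step 2: merge (J,P) at d=5, Q=-140; branch lengths J→29/5, P→-4/5; new cluster JP
  updated: d(H,JP)=14, d(JP,N)=5, d(JP,OX)=25/2, d(JP,V)=20, d(JP,Y)=27/2
step 3: merge (JP,OX) at d=25/2, Q=-213/2; branch lengths JP→47/16, OX→153/16; new cluster JOPX
  updated: d(H,JOPX)=39/4, d(JOPX,N)=35/4, d(JOPX,V)=49/4, d(JOPX,Y)=10
step 4: merge (H,JOPX) at d=39/4, Q=-221/4; branch lengths H→43/8, JOPX→35/8; new cluster HJOPX
  updated: d(HJOPX,N)=1, d(HJOPX,V)=41/4, d(HJOPX,Y)=53/8
step 5: merge (HJOPX,Y) at d=53/8, Q=-109/4; branch lengths HJOPX→17/8, Y→9/2; new cluster HJOPXY
  updated: d(HJOPXY,N)=-29/16, d(HJOPXY,V)=141/16
step 6: merge (HJOPXY,N) at d=-29/16, Q=-11; branch lengths HJOPXY→3/2, N→-53/16; new cluster HJNOPXY
  updated: d(HJNOPXY,V)=117/16
step 7: merge (HJNOPXY,V) at d=117/16; branch lengths HJNOPXY→117/32, V→117/32; new cluster HJNOPVXY
final tree: ((((H:43/8,((J:29/5,P:-4/5):47/16,(O:1,X:9):153/16):35/8):17/8,Y:9/2):3/2,N:-53/16):117/32,V:117/32)
total length: 395/8

J,P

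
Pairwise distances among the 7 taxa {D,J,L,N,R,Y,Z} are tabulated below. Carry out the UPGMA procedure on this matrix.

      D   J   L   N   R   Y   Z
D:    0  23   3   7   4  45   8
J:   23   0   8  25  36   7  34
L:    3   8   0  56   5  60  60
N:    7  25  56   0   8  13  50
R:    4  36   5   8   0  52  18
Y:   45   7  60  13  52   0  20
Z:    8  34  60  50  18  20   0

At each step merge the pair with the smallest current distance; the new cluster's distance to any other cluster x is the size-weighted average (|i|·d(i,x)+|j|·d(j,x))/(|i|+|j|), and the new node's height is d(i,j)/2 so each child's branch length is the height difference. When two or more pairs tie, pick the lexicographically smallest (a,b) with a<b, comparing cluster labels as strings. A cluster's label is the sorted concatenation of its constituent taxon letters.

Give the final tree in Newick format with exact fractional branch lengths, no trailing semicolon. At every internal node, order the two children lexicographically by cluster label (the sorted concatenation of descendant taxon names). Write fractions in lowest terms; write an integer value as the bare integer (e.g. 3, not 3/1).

((((D:3/2,L:3/2):3/4,R:9/4):145/12,Z:43/3):55/24,((J:7/2,Y:7/2):6,N:19/2):57/8)

1. join D+L (d=3) ⇒ DL; edges |D|=3/2, |L|=3/2
  updated: d(DL,J)=31/2, d(DL,N)=63/2, d(DL,R)=9/2, d(DL,Y)=105/2, d(DL,Z)=34
2. join DL+R (d=9/2) ⇒ DLR; edges |DL|=3/4, |R|=9/4
  updated: d(DLR,J)=67/3, d(DLR,N)=71/3, d(DLR,Y)=157/3, d(DLR,Z)=86/3
3. join J+Y (d=7) ⇒ JY; edges |J|=7/2, |Y|=7/2
  updated: d(DLR,JY)=112/3, d(JY,N)=19, d(JY,Z)=27
4. join JY+N (d=19) ⇒ JNY; edges |JY|=6, |N|=19/2
  updated: d(DLR,JNY)=295/9, d(JNY,Z)=104/3
5. join DLR+Z (d=86/3) ⇒ DLRZ; edges |DLR|=145/12, |Z|=43/3
  updated: d(DLRZ,JNY)=133/4
6. join DLRZ+JNY (d=133/4) ⇒ DJLNRYZ; edges |DLRZ|=55/24, |JNY|=57/8
final tree: ((((D:3/2,L:3/2):3/4,R:9/4):145/12,Z:43/3):55/24,((J:7/2,Y:7/2):6,N:19/2):57/8)
total length: 193/3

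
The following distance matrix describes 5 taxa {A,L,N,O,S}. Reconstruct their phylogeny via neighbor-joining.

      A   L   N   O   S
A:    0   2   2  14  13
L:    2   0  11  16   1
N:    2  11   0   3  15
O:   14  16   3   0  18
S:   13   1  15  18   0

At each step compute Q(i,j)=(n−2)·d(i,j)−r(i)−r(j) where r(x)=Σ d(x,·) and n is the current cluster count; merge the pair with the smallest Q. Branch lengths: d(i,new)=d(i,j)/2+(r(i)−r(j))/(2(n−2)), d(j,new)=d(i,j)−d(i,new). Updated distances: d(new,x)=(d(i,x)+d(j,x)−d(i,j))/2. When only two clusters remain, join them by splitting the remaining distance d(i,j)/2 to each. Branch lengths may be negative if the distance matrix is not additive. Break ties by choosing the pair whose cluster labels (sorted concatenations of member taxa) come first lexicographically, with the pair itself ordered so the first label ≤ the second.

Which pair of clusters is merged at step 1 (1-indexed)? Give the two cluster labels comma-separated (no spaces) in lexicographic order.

1. join L+S (d=1, Q=-74) ⇒ LS; edges |L|=-7/3, |S|=10/3
  updated: d(A,LS)=7, d(LS,N)=25/2, d(LS,O)=33/2
2. join A+LS (d=7, Q=-45) ⇒ ALS; edges |A|=1/4, |LS|=27/4
  updated: d(ALS,N)=15/4, d(ALS,O)=47/4
3. join ALS+N (d=15/4, Q=-37/2) ⇒ ALNS; edges |ALS|=25/4, |N|=-5/2
  updated: d(ALNS,O)=11/2
4. join ALNS+O (d=11/2) ⇒ ALNOS; edges |ALNS|=11/4, |O|=11/4
final tree: (((A:1/4,(L:-7/3,S:10/3):27/4):25/4,N:-5/2):11/4,O:11/4)
total length: 69/4

L,S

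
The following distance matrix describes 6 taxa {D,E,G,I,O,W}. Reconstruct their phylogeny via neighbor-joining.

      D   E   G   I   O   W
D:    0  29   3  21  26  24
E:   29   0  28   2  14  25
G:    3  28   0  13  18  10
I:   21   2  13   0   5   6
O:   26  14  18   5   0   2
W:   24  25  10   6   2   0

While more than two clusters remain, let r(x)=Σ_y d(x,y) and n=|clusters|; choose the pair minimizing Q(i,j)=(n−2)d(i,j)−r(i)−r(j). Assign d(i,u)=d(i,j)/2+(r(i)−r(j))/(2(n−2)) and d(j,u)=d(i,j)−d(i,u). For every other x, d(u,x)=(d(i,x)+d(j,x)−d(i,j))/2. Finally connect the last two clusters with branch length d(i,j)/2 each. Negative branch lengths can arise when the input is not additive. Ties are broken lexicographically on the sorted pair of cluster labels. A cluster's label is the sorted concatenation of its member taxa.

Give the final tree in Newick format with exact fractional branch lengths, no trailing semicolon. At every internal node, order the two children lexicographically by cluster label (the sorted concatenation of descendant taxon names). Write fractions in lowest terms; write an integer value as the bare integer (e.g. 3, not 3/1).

iteration 1: select D,G (d=3, Q=-163); attach at lengths (43/8, -19/8); label the merged cluster DG
  updated: d(DG,E)=27, d(DG,I)=31/2, d(DG,O)=41/2, d(DG,W)=31/2
iteration 2: select E,I (d=2, Q=-181/2); attach at lengths (91/12, -67/12); label the merged cluster EI
  updated: d(DG,EI)=81/4, d(EI,O)=17/2, d(EI,W)=29/2
iteration 3: select DG,EI (d=81/4, Q=-59); attach at lengths (107/8, 55/8); label the merged cluster DEGI
  updated: d(DEGI,O)=35/8, d(DEGI,W)=39/8
iteration 4: select DEGI,O (d=35/8, Q=-45/4); attach at lengths (29/8, 3/4); label the merged cluster DEGIO
  updated: d(DEGIO,W)=5/4
iteration 5: select DEGIO,W (d=5/4); attach at lengths (5/8, 5/8); label the merged cluster DEGIOW
final tree: ((((D:43/8,G:-19/8):107/8,(E:91/12,I:-67/12):55/8):29/8,O:3/4):5/8,W:5/8)
total length: 247/8

((((D:43/8,G:-19/8):107/8,(E:91/12,I:-67/12):55/8):29/8,O:3/4):5/8,W:5/8)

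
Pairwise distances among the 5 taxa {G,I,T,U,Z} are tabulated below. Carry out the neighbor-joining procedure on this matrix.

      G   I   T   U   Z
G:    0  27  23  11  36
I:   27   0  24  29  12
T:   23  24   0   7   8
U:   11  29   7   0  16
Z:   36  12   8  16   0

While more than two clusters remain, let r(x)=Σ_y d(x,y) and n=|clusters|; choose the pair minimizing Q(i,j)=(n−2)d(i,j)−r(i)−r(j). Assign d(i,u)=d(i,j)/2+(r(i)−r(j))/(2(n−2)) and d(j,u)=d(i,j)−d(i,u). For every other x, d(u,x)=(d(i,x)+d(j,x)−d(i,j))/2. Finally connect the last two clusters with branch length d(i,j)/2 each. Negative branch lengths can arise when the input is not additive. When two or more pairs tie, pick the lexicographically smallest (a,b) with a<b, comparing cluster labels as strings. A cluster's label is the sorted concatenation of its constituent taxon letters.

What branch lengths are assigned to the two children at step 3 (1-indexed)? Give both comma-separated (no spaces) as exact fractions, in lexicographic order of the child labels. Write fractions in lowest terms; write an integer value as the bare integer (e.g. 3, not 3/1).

step 1: merge (I,Z) at d=12, Q=-128; branch lengths I→28/3, Z→8/3; new cluster IZ
  updated: d(G,IZ)=51/2, d(IZ,T)=10, d(IZ,U)=33/2
step 2: merge (G,U) at d=11, Q=-72; branch lengths G→47/4, U→-3/4; new cluster GU
  updated: d(GU,IZ)=31/2, d(GU,T)=19/2
step 3: merge (GU,IZ) at d=31/2, Q=-35; branch lengths GU→15/2, IZ→8; new cluster GIUZ
  updated: d(GIUZ,T)=2
step 4: merge (GIUZ,T) at d=2; branch lengths GIUZ→1, T→1; new cluster GITUZ
final tree: (((G:47/4,U:-3/4):15/2,(I:28/3,Z:8/3):8):1,T:1)
total length: 81/2

15/2,8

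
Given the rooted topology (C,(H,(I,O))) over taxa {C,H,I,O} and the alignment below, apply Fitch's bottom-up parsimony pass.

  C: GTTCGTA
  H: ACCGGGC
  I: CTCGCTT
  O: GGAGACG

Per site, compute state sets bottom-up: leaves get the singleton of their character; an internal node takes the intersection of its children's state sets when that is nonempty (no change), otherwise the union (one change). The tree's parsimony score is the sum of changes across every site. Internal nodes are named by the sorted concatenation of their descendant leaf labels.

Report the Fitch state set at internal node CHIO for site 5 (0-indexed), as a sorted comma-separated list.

T

IO@0: {C} ∪ {G} = {C,G} (union, +1)
HIO@0: {A} ∪ {C,G} = {A,C,G} (union, +1)
CHIO@0: {G} ∩ {A,C,G} = {G} (intersection, +0)
IO@1: {T} ∪ {G} = {G,T} (union, +1)
HIO@1: {C} ∪ {G,T} = {C,G,T} (union, +1)
CHIO@1: {T} ∩ {C,G,T} = {T} (intersection, +0)
IO@2: {C} ∪ {A} = {A,C} (union, +1)
HIO@2: {C} ∩ {A,C} = {C} (intersection, +0)
CHIO@2: {T} ∪ {C} = {C,T} (union, +1)
IO@3: {G} ∩ {G} = {G} (intersection, +0)
HIO@3: {G} ∩ {G} = {G} (intersection, +0)
CHIO@3: {C} ∪ {G} = {C,G} (union, +1)
IO@4: {C} ∪ {A} = {A,C} (union, +1)
HIO@4: {G} ∪ {A,C} = {A,C,G} (union, +1)
CHIO@4: {G} ∩ {A,C,G} = {G} (intersection, +0)
IO@5: {T} ∪ {C} = {C,T} (union, +1)
HIO@5: {G} ∪ {C,T} = {C,G,T} (union, +1)
CHIO@5: {T} ∩ {C,G,T} = {T} (intersection, +0)
IO@6: {T} ∪ {G} = {G,T} (union, +1)
HIO@6: {C} ∪ {G,T} = {C,G,T} (union, +1)
CHIO@6: {A} ∪ {C,G,T} = {A,C,G,T} (union, +1)
per-site changes: [2, 2, 2, 1, 2, 2, 3]; total = 14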